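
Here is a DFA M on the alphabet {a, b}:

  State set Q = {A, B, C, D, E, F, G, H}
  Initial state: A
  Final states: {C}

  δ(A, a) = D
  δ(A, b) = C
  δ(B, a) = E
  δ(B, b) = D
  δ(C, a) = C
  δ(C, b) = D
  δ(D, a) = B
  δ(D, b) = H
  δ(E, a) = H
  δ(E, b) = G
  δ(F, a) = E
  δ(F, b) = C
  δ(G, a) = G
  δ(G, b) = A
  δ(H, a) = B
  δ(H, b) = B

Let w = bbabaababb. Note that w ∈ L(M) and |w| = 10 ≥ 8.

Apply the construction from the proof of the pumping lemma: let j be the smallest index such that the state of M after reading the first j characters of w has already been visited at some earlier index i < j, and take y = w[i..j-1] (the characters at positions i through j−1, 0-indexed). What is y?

Run of M on w = b b a b a a b a b b:
  step 0: A  (start)
  step 1: C  (read b: A→C)
  step 2: D  (read b: C→D)
  step 3: B  (read a: D→B)
  step 4: D  (read b: B→D)   ← first repeat (D seen earlier)
  step 5: B  (read a: D→B)
  step 6: E  (read a: B→E)
  step 7: G  (read b: E→G)
  step 8: G  (read a: G→G)
  step 9: A  (read b: G→A)
  step 10: C  (read b: A→C)

So i = 2, j = 4, giving x = w[0:2] = bb, y = w[2:4] = ab, z = w[4:10] = aababb.
Check: |xy| = 4 ≤ 8 and |y| = 2 ≥ 1. Reading y takes M from D back to D, so every xyⁱz is accepted.

ab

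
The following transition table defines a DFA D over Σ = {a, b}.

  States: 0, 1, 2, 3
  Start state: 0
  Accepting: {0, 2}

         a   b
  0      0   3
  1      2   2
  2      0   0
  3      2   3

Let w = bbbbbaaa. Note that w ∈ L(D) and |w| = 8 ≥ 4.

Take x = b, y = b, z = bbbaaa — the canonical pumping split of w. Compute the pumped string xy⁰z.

xy⁰z = xz = b·bbbaaa = bbbbaaa.
Reading y = b takes D from 3 back to 3, so after x the machine is still in 3, and z then leads to the accepting state 0. Hence bbbbaaa ∈ L(D).

bbbbaaa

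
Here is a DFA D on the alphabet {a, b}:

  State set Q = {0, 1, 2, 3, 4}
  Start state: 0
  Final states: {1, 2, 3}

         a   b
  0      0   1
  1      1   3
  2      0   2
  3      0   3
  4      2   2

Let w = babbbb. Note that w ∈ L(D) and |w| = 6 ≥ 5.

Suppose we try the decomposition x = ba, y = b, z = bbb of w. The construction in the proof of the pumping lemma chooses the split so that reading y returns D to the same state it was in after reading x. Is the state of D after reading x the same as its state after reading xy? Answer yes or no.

State sequence: 0 -b-> 1 -a-> 1 -b-> 3

After x (step 2): 1. After xy (step 3): 3.
They differ (1 ≠ 3), so y is not a cycle from the state after x; this split is not the one the pumping-lemma construction produces, and pumping y need not keep the string in L(D).

no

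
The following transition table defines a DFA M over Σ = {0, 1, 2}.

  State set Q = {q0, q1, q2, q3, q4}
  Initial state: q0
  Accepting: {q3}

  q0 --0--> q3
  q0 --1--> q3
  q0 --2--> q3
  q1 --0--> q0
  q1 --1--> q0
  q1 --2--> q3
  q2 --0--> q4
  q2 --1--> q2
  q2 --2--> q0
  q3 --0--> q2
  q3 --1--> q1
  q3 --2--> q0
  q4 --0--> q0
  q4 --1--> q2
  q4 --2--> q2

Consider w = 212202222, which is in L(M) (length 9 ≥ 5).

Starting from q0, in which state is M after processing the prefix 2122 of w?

State sequence: q0 -2-> q3 -1-> q1 -2-> q3 -2-> q0

After reading 4 characters, M is in state q0.
(This kind of state-tracing is the core of the pumping-lemma construction: with 5 states, pigeonhole forces a repeat within the first 5 steps.)

q0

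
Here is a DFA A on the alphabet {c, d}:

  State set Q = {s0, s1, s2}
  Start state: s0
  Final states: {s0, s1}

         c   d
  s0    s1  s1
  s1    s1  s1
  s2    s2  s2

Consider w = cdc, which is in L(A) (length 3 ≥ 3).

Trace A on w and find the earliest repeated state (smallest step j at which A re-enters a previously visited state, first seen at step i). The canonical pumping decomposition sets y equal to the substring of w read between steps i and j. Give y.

d

State sequence: s0 -c-> s1 -d-> s1 -c-> s1
First repeat at step 2: s1 was already visited.

So i = 1, j = 2, giving x = w[0:1] = c, y = w[1:2] = d, z = w[2:3] = c.
Check: |xy| = 2 ≤ 3 and |y| = 1 ≥ 1. Reading y takes A from s1 back to s1, so every xyⁱz is accepted.
The DFA has 3 states, so the proof of the pumping lemma guarantees a repeated state among the first 3+1 visited; the segment between the two visits is the pumpable y.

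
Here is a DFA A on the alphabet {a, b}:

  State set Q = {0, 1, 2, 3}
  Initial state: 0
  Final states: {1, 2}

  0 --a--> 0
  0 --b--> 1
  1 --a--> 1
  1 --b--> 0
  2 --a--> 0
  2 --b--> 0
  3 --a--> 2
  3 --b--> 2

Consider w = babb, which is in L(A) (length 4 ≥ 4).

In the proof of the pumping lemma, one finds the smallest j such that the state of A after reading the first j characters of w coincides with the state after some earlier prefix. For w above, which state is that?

State sequence: 0 -b-> 1 -a-> 1 -b-> 0 -b-> 1
First repeat at step 2: 1 was already visited.

The earliest repeat is at step j = 2: A is in 1, which it already visited at step i = 1.
The DFA has 4 states, so the proof of the pumping lemma guarantees a repeated state among the first 4+1 visited; the segment between the two visits is the pumpable y.

1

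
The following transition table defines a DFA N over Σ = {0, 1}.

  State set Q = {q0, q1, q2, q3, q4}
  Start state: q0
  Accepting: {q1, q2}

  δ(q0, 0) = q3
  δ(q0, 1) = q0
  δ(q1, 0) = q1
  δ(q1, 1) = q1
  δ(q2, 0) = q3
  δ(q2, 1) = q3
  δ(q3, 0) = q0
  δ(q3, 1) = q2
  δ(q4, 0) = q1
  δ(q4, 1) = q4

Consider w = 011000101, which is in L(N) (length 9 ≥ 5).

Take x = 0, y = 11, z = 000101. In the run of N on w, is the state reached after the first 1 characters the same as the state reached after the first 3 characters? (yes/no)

yes

Run of N on the first 3 characters of w = 0 1 1:
  step 0: q0  (start)
  step 1: q3  (read 0: q0→q3)
  step 2: q2  (read 1: q3→q2)
  step 3: q3  (read 1: q2→q3)

After x (step 1): q3. After xy (step 3): q3.
They match, so y = 11 drives N around a cycle from q3 back to itself; pumping y any number of times keeps N in q3 before reading z, and xyⁱz ∈ L(N) for every i ≥ 0.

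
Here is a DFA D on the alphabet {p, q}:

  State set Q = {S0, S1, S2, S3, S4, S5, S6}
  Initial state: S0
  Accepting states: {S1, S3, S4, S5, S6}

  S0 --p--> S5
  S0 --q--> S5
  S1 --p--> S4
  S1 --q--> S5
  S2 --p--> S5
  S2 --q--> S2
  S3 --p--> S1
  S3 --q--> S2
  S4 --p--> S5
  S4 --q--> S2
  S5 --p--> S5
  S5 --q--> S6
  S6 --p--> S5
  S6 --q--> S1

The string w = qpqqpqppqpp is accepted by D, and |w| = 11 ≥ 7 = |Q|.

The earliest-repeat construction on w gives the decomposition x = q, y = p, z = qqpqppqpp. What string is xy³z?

qpppqqpqppqpp

xy^3z = q·p·p·p·qqpqppqpp = qpppqqpqppqpp.
Reading y = p takes D from S5 back to S5, so after x·y·y·y the machine is still in S5, and z then leads to the accepting state S5. Hence qpppqqpqppqpp ∈ L(D).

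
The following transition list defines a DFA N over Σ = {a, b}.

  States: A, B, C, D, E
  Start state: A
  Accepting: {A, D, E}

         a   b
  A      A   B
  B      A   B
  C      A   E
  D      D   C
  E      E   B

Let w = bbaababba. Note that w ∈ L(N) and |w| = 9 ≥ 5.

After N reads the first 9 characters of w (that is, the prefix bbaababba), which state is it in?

Run of N on the first 9 characters of w = b b a a b a b b a:
  step 0: A  (start)
  step 1: B  (read b: A→B)
  step 2: B  (read b: B→B)
  step 3: A  (read a: B→A)
  step 4: A  (read a: A→A)
  step 5: B  (read b: A→B)
  step 6: A  (read a: B→A)
  step 7: B  (read b: A→B)
  step 8: B  (read b: B→B)
  step 9: A  (read a: B→A)

After reading 9 characters, N is in state A.

A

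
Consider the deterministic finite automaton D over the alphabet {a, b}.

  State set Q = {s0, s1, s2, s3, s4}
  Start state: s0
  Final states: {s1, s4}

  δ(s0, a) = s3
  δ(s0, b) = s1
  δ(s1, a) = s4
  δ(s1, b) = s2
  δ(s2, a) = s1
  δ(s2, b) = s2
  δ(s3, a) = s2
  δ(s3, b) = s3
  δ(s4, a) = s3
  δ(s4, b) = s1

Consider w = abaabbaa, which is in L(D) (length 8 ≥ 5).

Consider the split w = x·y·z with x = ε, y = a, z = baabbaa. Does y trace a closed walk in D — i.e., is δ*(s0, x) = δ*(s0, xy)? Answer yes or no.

no

State sequence: s0 -a-> s3

After x (step 0): s0. After xy (step 1): s3.
They differ (s0 ≠ s3), so y is not a cycle from the state after x; this split is not the one the pumping-lemma construction produces, and pumping y need not keep the string in L(D).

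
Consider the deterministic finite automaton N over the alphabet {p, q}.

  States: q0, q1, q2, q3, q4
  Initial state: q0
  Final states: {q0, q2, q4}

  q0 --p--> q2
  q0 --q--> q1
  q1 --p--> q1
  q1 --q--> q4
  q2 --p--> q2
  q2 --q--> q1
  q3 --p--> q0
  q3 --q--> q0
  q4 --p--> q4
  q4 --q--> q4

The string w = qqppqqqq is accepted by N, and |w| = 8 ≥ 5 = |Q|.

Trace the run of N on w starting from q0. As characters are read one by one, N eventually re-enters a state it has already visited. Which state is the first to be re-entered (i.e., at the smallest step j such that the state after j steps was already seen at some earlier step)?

State sequence: q0 -q-> q1 -q-> q4 -p-> q4 -p-> q4 -q-> q4 -q-> q4 -q-> q4 -q-> q4
First repeat at step 3: q4 was already visited.

The earliest repeat is at step j = 3: N is in q4, which it already visited at step i = 2.

q4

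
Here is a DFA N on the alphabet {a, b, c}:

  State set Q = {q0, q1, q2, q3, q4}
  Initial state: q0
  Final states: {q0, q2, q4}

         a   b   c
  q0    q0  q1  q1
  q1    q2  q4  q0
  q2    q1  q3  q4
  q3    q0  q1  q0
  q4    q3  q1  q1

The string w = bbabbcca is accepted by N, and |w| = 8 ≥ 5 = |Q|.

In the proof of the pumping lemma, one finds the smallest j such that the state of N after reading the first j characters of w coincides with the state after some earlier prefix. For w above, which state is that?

q1

Run of N on w = b b a b b c c a:
  step 0: q0  (start)
  step 1: q1  (read b: q0→q1)
  step 2: q4  (read b: q1→q4)
  step 3: q3  (read a: q4→q3)
  step 4: q1  (read b: q3→q1)   ← first repeat (q1 seen earlier)
  step 5: q4  (read b: q1→q4)
  step 6: q1  (read c: q4→q1)
  step 7: q0  (read c: q1→q0)
  step 8: q0  (read a: q0→q0)

The earliest repeat is at step j = 4: N is in q1, which it already visited at step i = 1.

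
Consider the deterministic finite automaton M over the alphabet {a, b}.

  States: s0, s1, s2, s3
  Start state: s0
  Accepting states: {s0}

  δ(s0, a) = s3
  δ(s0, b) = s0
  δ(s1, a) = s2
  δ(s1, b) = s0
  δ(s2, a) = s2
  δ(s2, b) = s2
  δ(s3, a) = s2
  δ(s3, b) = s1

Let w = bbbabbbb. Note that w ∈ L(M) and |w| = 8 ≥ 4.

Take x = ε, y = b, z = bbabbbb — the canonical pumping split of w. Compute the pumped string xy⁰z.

xy⁰z = xz = ε·bbabbbb = bbabbbb.
Reading y = b takes M from s0 back to s0, so after x the machine is still in s0, and z then leads to the accepting state s0. Hence bbabbbb ∈ L(M).

bbabbbb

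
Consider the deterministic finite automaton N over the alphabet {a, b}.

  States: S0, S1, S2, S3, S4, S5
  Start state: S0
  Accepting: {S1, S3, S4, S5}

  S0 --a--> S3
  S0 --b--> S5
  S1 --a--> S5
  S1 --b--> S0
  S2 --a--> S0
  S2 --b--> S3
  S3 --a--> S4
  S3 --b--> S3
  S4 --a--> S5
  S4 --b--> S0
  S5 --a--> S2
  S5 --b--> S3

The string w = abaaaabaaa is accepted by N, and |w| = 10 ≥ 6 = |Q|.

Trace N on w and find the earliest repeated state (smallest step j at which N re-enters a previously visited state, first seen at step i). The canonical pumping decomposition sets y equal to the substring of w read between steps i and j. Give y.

State sequence: S0 -a-> S3 -b-> S3 -a-> S4 -a-> S5 -a-> S2 -a-> S0 -b-> S5 -a-> S2 -a-> S0 -a-> S3
First repeat at step 2: S3 was already visited.

So i = 1, j = 2, giving x = w[0:1] = a, y = w[1:2] = b, z = w[2:10] = aaaabaaa.
Check: |xy| = 2 ≤ 6 and |y| = 1 ≥ 1. Reading y takes N from S3 back to S3, so every xyⁱz is accepted.

b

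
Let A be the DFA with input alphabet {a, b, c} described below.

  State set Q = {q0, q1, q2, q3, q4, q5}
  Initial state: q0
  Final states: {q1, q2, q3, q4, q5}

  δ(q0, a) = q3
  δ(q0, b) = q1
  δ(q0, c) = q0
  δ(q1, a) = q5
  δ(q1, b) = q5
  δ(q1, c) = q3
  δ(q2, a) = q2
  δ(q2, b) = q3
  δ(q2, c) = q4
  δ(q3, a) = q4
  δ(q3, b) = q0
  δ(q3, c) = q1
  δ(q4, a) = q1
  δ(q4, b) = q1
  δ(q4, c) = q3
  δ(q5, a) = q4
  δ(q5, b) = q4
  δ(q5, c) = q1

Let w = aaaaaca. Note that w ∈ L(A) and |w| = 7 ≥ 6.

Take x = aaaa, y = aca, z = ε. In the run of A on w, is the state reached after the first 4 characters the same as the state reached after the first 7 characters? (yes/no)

State sequence: q0 -a-> q3 -a-> q4 -a-> q1 -a-> q5 -a-> q4 -c-> q3 -a-> q4

After x (step 4): q5. After xy (step 7): q4.
They differ (q5 ≠ q4), so y is not a cycle from the state after x; this split is not the one the pumping-lemma construction produces, and pumping y need not keep the string in L(A).

no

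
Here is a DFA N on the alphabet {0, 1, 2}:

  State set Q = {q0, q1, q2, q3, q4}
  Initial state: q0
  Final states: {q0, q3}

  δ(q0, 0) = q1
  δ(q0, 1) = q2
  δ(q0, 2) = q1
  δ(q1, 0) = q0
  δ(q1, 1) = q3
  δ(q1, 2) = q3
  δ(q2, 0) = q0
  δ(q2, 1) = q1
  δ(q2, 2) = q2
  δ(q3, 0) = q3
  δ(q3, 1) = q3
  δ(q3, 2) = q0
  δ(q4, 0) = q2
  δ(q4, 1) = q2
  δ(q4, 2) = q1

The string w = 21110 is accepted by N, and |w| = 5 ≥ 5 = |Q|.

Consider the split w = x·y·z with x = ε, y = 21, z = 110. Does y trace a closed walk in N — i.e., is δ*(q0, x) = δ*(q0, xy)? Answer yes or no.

State sequence: q0 -2-> q1 -1-> q3

After x (step 0): q0. After xy (step 2): q3.
They differ (q0 ≠ q3), so y is not a cycle from the state after x; this split is not the one the pumping-lemma construction produces, and pumping y need not keep the string in L(N).

no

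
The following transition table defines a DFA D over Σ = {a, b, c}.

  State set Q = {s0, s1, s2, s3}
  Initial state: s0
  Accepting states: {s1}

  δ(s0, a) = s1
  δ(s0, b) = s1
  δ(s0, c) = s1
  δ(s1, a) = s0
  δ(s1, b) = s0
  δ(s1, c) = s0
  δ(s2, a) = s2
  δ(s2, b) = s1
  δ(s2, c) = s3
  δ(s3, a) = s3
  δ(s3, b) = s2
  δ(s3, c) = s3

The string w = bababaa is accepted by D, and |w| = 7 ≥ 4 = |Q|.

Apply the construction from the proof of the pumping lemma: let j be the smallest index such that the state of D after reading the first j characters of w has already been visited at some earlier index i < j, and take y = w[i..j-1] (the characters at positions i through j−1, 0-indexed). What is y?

ba

State sequence: s0 -b-> s1 -a-> s0 -b-> s1 -a-> s0 -b-> s1 -a-> s0 -a-> s1
First repeat at step 2: s0 was already visited.

So i = 0, j = 2, giving x = w[0:0] = ε, y = w[0:2] = ba, z = w[2:7] = babaa.
Check: |xy| = 2 ≤ 4 and |y| = 2 ≥ 1. Reading y takes D from s0 back to s0, so every xyⁱz is accepted.
Pumping length from the standard proof: p = 4 (the number of states). The repeated state found above gives |xy| = j ≤ 4 and |y| = j − i ≥ 1.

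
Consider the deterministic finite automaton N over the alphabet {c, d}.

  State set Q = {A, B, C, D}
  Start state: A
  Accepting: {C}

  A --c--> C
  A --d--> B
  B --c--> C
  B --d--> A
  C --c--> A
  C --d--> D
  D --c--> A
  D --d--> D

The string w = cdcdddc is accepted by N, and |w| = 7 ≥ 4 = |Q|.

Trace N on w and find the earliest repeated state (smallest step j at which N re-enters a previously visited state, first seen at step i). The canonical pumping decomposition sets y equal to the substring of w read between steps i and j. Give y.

cdc

State sequence: A -c-> C -d-> D -c-> A -d-> B -d-> A -d-> B -c-> C
First repeat at step 3: A was already visited.

So i = 0, j = 3, giving x = w[0:0] = ε, y = w[0:3] = cdc, z = w[3:7] = dddc.
Check: |xy| = 3 ≤ 4 and |y| = 3 ≥ 1. Reading y takes N from A back to A, so every xyⁱz is accepted.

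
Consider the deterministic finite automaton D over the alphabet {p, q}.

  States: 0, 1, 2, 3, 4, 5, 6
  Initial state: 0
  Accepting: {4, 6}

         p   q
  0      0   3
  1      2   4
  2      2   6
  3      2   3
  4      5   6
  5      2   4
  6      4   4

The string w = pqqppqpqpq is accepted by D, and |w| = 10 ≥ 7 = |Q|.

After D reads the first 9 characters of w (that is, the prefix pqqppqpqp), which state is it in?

Run of D on the first 9 characters of w = p q q p p q p q p:
  step 0: 0  (start)
  step 1: 0  (read p: 0→0)
  step 2: 3  (read q: 0→3)
  step 3: 3  (read q: 3→3)
  step 4: 2  (read p: 3→2)
  step 5: 2  (read p: 2→2)
  step 6: 6  (read q: 2→6)
  step 7: 4  (read p: 6→4)
  step 8: 6  (read q: 4→6)
  step 9: 4  (read p: 6→4)

After reading 9 characters, D is in state 4.

4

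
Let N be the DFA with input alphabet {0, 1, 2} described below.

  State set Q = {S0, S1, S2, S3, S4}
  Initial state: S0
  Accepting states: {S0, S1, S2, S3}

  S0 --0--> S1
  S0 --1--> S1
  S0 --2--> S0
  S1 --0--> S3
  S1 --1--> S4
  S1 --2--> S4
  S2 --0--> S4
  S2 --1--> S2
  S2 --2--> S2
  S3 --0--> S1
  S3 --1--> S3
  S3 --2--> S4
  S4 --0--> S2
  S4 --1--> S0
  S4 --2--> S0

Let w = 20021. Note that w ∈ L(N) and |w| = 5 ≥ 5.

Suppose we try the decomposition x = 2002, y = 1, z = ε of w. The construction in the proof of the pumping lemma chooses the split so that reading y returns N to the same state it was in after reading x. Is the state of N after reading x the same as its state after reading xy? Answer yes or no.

State sequence: S0 -2-> S0 -0-> S1 -0-> S3 -2-> S4 -1-> S0

After x (step 4): S4. After xy (step 5): S0.
They differ (S4 ≠ S0), so y is not a cycle from the state after x; this split is not the one the pumping-lemma construction produces, and pumping y need not keep the string in L(N).

no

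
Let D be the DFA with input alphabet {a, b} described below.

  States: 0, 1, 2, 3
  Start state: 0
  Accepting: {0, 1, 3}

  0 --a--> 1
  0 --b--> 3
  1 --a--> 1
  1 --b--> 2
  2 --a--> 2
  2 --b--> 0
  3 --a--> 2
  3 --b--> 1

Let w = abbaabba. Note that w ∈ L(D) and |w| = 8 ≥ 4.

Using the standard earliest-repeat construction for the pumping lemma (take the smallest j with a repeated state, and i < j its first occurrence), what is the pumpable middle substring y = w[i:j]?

abb

Run of D on w = a b b a a b b a:
  step 0: 0  (start)
  step 1: 1  (read a: 0→1)
  step 2: 2  (read b: 1→2)
  step 3: 0  (read b: 2→0)   ← first repeat (0 seen earlier)
  step 4: 1  (read a: 0→1)
  step 5: 1  (read a: 1→1)
  step 6: 2  (read b: 1→2)
  step 7: 0  (read b: 2→0)
  step 8: 1  (read a: 0→1)

So i = 0, j = 3, giving x = w[0:0] = ε, y = w[0:3] = abb, z = w[3:8] = aabba.
Check: |xy| = 3 ≤ 4 and |y| = 3 ≥ 1. Reading y takes D from 0 back to 0, so every xyⁱz is accepted.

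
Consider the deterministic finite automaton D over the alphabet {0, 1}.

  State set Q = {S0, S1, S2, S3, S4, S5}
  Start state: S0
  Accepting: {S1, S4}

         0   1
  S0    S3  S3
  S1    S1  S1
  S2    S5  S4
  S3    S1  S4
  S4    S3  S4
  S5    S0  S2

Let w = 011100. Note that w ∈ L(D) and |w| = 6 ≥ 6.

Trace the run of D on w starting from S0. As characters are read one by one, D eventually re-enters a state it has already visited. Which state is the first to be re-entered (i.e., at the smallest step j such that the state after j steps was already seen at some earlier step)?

State sequence: S0 -0-> S3 -1-> S4 -1-> S4 -1-> S4 -0-> S3 -0-> S1
First repeat at step 3: S4 was already visited.

The earliest repeat is at step j = 3: D is in S4, which it already visited at step i = 2.
With |Q| = 6, pigeonhole forces a state repeat no later than step 6; the substring read between the first and second visits to that state can be pumped.

S4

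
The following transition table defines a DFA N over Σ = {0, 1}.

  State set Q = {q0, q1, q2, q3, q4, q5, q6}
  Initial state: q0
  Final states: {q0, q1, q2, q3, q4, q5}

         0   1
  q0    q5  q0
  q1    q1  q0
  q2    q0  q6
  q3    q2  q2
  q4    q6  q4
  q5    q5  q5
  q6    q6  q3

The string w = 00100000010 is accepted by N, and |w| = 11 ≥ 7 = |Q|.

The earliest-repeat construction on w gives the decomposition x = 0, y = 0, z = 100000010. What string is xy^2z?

000100000010

xy^2z = 0·0·0·100000010 = 000100000010.
Reading y = 0 takes N from q5 back to q5, so after x·y·y the machine is still in q5, and z then leads to the accepting state q5. Hence 000100000010 ∈ L(N).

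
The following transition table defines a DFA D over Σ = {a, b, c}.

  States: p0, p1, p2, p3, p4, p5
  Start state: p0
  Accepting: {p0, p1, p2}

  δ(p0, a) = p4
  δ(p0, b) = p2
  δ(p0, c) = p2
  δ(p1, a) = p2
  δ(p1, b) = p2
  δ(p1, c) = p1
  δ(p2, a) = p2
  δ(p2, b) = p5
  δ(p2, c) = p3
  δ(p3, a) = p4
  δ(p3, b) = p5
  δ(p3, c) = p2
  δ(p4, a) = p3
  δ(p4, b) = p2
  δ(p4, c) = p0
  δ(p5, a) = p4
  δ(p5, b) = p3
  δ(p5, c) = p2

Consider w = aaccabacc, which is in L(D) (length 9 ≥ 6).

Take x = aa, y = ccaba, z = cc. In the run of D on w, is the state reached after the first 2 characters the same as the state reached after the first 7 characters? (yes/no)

no

State sequence: p0 -a-> p4 -a-> p3 -c-> p2 -c-> p3 -a-> p4 -b-> p2 -a-> p2

After x (step 2): p3. After xy (step 7): p2.
They differ (p3 ≠ p2), so y is not a cycle from the state after x; this split is not the one the pumping-lemma construction produces, and pumping y need not keep the string in L(D).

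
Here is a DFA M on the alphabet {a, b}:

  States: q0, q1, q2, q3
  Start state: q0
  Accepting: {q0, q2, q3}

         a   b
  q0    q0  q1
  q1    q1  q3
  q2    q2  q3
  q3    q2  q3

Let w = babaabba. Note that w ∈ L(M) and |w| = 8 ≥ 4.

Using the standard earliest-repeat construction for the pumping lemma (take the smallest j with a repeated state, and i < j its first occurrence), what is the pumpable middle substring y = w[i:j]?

State sequence: q0 -b-> q1 -a-> q1 -b-> q3 -a-> q2 -a-> q2 -b-> q3 -b-> q3 -a-> q2
First repeat at step 2: q1 was already visited.

So i = 1, j = 2, giving x = w[0:1] = b, y = w[1:2] = a, z = w[2:8] = baabba.
Check: |xy| = 2 ≤ 4 and |y| = 1 ≥ 1. Reading y takes M from q1 back to q1, so every xyⁱz is accepted.
With |Q| = 4, pigeonhole forces a state repeat no later than step 4; the substring read between the first and second visits to that state can be pumped.

a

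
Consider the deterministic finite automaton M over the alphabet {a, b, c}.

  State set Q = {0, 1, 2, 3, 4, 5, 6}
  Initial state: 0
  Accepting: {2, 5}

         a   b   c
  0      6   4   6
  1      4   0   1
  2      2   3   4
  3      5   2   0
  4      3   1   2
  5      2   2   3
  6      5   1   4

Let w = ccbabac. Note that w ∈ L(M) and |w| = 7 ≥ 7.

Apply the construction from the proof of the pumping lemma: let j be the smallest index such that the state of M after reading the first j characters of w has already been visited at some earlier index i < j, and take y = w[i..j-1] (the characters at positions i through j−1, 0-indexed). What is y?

ba

Run of M on w = c c b a b a c:
  step 0: 0  (start)
  step 1: 6  (read c: 0→6)
  step 2: 4  (read c: 6→4)
  step 3: 1  (read b: 4→1)
  step 4: 4  (read a: 1→4)   ← first repeat (4 seen earlier)
  step 5: 1  (read b: 4→1)
  step 6: 4  (read a: 1→4)
  step 7: 2  (read c: 4→2)

So i = 2, j = 4, giving x = w[0:2] = cc, y = w[2:4] = ba, z = w[4:7] = bac.
Check: |xy| = 4 ≤ 7 and |y| = 2 ≥ 1. Reading y takes M from 4 back to 4, so every xyⁱz is accepted.
Pumping length from the standard proof: p = 7 (the number of states). The repeated state found above gives |xy| = j ≤ 7 and |y| = j − i ≥ 1.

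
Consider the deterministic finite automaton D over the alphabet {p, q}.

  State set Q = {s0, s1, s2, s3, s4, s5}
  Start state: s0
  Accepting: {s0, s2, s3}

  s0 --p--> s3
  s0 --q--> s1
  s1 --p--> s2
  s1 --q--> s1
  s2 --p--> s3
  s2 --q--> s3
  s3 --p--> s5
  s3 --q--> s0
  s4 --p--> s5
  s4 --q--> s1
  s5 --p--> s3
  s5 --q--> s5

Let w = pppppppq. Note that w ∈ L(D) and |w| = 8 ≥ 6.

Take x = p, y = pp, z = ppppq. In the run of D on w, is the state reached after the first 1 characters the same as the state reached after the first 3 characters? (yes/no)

yes

State sequence: s0 -p-> s3 -p-> s5 -p-> s3

After x (step 1): s3. After xy (step 3): s3.
They match, so y = pp drives D around a cycle from s3 back to itself; pumping y any number of times keeps D in s3 before reading z, and xyⁱz ∈ L(D) for every i ≥ 0.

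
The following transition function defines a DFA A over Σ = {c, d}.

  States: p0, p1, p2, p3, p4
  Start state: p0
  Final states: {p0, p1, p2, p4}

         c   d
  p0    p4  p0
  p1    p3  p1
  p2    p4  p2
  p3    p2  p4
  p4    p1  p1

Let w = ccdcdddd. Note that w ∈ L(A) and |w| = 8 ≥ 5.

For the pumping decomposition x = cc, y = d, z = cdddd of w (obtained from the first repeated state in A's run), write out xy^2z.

xy^2z = cc·d·d·cdddd = ccddcdddd.
Reading y = d takes A from p1 back to p1, so after x·y·y the machine is still in p1, and z then leads to the accepting state p1. Hence ccddcdddd ∈ L(A).

ccddcdddd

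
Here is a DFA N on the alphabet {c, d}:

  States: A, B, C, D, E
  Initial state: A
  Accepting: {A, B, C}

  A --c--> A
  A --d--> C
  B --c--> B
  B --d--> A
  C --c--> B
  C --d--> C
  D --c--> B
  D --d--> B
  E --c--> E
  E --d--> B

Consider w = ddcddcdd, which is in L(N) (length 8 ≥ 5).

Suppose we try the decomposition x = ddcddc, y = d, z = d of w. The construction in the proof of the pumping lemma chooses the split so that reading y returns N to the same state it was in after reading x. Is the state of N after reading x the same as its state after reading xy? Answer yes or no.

Run of N on the first 7 characters of w = d d c d d c d:
  step 0: A  (start)
  step 1: C  (read d: A→C)
  step 2: C  (read d: C→C)
  step 3: B  (read c: C→B)
  step 4: A  (read d: B→A)
  step 5: C  (read d: A→C)
  step 6: B  (read c: C→B)
  step 7: A  (read d: B→A)

After x (step 6): B. After xy (step 7): A.
They differ (B ≠ A), so y is not a cycle from the state after x; this split is not the one the pumping-lemma construction produces, and pumping y need not keep the string in L(N).

no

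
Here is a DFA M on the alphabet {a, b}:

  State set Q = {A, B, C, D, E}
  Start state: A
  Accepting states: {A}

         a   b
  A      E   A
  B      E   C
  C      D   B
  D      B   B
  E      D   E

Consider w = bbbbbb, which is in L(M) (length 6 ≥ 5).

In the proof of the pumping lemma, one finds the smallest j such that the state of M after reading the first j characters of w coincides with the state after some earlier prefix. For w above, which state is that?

A

State sequence: A -b-> A -b-> A -b-> A -b-> A -b-> A -b-> A
First repeat at step 1: A was already visited.

The earliest repeat is at step j = 1: M is in A, which it already visited at step i = 0.
Pumping length from the standard proof: p = 5 (the number of states). The repeated state found above gives |xy| = j ≤ 5 and |y| = j − i ≥ 1.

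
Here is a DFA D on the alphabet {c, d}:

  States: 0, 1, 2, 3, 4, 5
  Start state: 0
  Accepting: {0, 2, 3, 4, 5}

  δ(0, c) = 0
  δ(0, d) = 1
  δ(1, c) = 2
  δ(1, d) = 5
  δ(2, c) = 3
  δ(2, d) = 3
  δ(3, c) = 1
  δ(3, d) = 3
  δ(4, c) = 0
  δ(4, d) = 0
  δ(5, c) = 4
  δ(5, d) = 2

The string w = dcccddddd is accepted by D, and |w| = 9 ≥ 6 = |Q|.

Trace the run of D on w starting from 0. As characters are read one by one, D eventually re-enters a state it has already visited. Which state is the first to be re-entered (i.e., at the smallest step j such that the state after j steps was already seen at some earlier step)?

Run of D on w = d c c c d d d d d:
  step 0: 0  (start)
  step 1: 1  (read d: 0→1)
  step 2: 2  (read c: 1→2)
  step 3: 3  (read c: 2→3)
  step 4: 1  (read c: 3→1)   ← first repeat (1 seen earlier)
  step 5: 5  (read d: 1→5)
  step 6: 2  (read d: 5→2)
  step 7: 3  (read d: 2→3)
  step 8: 3  (read d: 3→3)
  step 9: 3  (read d: 3→3)

The earliest repeat is at step j = 4: D is in 1, which it already visited at step i = 1.
With |Q| = 6, pigeonhole forces a state repeat no later than step 6; the substring read between the first and second visits to that state can be pumped.

1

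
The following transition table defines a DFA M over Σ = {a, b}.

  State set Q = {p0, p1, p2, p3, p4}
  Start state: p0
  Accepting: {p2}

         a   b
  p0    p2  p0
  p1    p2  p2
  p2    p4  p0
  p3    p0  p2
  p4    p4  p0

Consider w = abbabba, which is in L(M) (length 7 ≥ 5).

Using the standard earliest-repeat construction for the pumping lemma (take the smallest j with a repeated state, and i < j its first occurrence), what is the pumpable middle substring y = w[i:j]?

ab

State sequence: p0 -a-> p2 -b-> p0 -b-> p0 -a-> p2 -b-> p0 -b-> p0 -a-> p2
First repeat at step 2: p0 was already visited.

So i = 0, j = 2, giving x = w[0:0] = ε, y = w[0:2] = ab, z = w[2:7] = babba.
Check: |xy| = 2 ≤ 5 and |y| = 2 ≥ 1. Reading y takes M from p0 back to p0, so every xyⁱz is accepted.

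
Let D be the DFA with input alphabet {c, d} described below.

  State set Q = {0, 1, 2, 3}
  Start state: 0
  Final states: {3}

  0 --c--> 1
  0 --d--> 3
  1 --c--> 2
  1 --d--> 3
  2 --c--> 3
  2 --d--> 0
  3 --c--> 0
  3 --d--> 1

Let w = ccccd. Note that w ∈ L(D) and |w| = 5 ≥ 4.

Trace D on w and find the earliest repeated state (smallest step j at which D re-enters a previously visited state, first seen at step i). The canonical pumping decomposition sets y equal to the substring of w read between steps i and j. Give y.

State sequence: 0 -c-> 1 -c-> 2 -c-> 3 -c-> 0 -d-> 3
First repeat at step 4: 0 was already visited.

So i = 0, j = 4, giving x = w[0:0] = ε, y = w[0:4] = cccc, z = w[4:5] = d.
Check: |xy| = 4 ≤ 4 and |y| = 4 ≥ 1. Reading y takes D from 0 back to 0, so every xyⁱz is accepted.

cccc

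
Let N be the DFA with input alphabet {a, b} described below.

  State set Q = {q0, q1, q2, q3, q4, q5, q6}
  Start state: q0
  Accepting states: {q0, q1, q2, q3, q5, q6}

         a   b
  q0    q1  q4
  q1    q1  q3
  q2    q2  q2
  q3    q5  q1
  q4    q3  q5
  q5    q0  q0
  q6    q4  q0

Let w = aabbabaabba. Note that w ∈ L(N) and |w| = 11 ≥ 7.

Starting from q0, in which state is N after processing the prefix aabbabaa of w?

q0

Run of N on the first 8 characters of w = a a b b a b a a:
  step 0: q0  (start)
  step 1: q1  (read a: q0→q1)
  step 2: q1  (read a: q1→q1)
  step 3: q3  (read b: q1→q3)
  step 4: q1  (read b: q3→q1)
  step 5: q1  (read a: q1→q1)
  step 6: q3  (read b: q1→q3)
  step 7: q5  (read a: q3→q5)
  step 8: q0  (read a: q5→q0)

After reading 8 characters, N is in state q0.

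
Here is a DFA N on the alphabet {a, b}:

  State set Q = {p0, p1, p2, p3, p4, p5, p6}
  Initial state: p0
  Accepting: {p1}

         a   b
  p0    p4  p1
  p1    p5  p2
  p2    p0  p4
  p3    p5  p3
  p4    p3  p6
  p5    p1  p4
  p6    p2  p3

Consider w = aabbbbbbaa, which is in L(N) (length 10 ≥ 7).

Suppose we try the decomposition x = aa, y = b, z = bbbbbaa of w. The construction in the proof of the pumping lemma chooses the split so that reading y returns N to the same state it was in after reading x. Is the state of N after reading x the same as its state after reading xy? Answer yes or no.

yes

State sequence: p0 -a-> p4 -a-> p3 -b-> p3

After x (step 2): p3. After xy (step 3): p3.
They match, so y = b drives N around a cycle from p3 back to itself; pumping y any number of times keeps N in p3 before reading z, and xyⁱz ∈ L(N) for every i ≥ 0.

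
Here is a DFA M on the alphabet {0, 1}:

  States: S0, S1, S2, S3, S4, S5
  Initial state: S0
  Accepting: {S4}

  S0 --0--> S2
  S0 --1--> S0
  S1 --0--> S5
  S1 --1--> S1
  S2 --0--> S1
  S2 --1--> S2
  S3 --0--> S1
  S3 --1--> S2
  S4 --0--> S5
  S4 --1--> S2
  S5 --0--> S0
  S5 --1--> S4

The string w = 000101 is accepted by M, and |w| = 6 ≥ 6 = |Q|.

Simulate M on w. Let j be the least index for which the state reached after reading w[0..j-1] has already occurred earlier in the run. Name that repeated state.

State sequence: S0 -0-> S2 -0-> S1 -0-> S5 -1-> S4 -0-> S5 -1-> S4
First repeat at step 5: S5 was already visited.

The earliest repeat is at step j = 5: M is in S5, which it already visited at step i = 3.
Since M has 6 states, any run of length ≥ 6 visits 6+1 states, so by pigeonhole some state repeats within the first 6 steps — that repeat gives the pumpable loop.

S5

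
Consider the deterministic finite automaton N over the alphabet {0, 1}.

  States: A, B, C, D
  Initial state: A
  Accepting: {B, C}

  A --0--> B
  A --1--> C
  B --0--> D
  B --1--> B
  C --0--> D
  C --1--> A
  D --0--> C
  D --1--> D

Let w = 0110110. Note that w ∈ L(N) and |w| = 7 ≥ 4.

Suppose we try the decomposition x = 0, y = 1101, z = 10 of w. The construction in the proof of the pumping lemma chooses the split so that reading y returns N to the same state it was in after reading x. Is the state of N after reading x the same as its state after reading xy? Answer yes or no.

State sequence: A -0-> B -1-> B -1-> B -0-> D -1-> D

After x (step 1): B. After xy (step 5): D.
They differ (B ≠ D), so y is not a cycle from the state after x; this split is not the one the pumping-lemma construction produces, and pumping y need not keep the string in L(N).

no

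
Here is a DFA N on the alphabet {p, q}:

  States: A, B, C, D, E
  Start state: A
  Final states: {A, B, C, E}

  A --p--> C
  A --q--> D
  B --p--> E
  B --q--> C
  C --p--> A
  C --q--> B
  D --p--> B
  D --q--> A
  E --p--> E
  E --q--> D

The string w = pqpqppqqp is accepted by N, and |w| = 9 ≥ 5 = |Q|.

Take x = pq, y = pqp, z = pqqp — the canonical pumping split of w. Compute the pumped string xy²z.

pqpqppqppqqp

xy^2z = pq·pqp·pqp·pqqp = pqpqppqppqqp.
Reading y = pqp takes N from B back to B, so after x·y·y the machine is still in B, and z then leads to the accepting state C. Hence pqpqppqppqqp ∈ L(N).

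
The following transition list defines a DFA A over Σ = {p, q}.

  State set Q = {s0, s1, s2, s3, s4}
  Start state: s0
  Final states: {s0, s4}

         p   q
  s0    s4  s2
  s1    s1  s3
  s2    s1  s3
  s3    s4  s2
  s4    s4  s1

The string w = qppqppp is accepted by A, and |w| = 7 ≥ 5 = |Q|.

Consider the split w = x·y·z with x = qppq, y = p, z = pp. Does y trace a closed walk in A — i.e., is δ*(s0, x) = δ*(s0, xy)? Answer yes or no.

Run of A on the first 5 characters of w = q p p q p:
  step 0: s0  (start)
  step 1: s2  (read q: s0→s2)
  step 2: s1  (read p: s2→s1)
  step 3: s1  (read p: s1→s1)
  step 4: s3  (read q: s1→s3)
  step 5: s4  (read p: s3→s4)

After x (step 4): s3. After xy (step 5): s4.
They differ (s3 ≠ s4), so y is not a cycle from the state after x; this split is not the one the pumping-lemma construction produces, and pumping y need not keep the string in L(A).

no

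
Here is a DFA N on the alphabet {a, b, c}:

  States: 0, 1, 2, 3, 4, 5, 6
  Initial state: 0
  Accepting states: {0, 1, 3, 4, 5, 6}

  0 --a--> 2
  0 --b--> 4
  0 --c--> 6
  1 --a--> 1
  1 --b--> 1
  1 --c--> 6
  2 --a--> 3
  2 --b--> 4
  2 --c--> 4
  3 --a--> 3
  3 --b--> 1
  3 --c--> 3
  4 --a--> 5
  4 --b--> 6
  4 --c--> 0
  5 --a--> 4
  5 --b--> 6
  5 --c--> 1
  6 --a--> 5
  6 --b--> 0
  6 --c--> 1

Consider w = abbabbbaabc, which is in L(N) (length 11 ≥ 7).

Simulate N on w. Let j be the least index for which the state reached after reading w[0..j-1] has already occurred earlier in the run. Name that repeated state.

Run of N on w = a b b a b b b a a b c:
  step 0: 0  (start)
  step 1: 2  (read a: 0→2)
  step 2: 4  (read b: 2→4)
  step 3: 6  (read b: 4→6)
  step 4: 5  (read a: 6→5)
  step 5: 6  (read b: 5→6)   ← first repeat (6 seen earlier)
  step 6: 0  (read b: 6→0)
  step 7: 4  (read b: 0→4)
  step 8: 5  (read a: 4→5)
  step 9: 4  (read a: 5→4)
  step 10: 6  (read b: 4→6)
  step 11: 1  (read c: 6→1)

The earliest repeat is at step j = 5: N is in 6, which it already visited at step i = 3.
The DFA has 7 states, so the proof of the pumping lemma guarantees a repeated state among the first 7+1 visited; the segment between the two visits is the pumpable y.

6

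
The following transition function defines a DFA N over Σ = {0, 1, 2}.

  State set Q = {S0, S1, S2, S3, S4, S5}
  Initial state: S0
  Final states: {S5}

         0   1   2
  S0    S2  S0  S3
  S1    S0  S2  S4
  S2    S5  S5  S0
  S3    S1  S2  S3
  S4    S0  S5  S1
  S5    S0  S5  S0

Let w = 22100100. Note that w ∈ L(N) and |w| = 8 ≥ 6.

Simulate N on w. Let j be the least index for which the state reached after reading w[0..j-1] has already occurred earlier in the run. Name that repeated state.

S3

State sequence: S0 -2-> S3 -2-> S3 -1-> S2 -0-> S5 -0-> S0 -1-> S0 -0-> S2 -0-> S5
First repeat at step 2: S3 was already visited.

The earliest repeat is at step j = 2: N is in S3, which it already visited at step i = 1.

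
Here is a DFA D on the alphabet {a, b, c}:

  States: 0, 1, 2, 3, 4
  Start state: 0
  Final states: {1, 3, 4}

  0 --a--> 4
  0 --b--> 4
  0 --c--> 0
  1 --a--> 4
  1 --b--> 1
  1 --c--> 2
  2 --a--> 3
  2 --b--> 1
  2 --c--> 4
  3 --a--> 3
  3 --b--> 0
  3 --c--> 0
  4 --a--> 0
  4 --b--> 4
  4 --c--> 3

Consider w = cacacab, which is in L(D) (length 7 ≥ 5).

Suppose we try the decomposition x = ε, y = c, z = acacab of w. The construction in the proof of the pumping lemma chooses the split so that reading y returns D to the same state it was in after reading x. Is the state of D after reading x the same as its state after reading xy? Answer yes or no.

yes

State sequence: 0 -c-> 0

After x (step 0): 0. After xy (step 1): 0.
They match, so y = c drives D around a cycle from 0 back to itself; pumping y any number of times keeps D in 0 before reading z, and xyⁱz ∈ L(D) for every i ≥ 0.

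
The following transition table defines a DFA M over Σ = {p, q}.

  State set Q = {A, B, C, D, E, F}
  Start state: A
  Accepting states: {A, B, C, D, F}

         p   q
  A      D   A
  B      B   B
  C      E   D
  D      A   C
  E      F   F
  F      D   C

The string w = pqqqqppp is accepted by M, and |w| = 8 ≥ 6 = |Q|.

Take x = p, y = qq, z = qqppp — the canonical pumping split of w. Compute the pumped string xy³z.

xy^3z = p·qq·qq·qq·qqppp = pqqqqqqqqppp.
Reading y = qq takes M from D back to D, so after x·y·y·y the machine is still in D, and z then leads to the accepting state A. Hence pqqqqqqqqppp ∈ L(M).

pqqqqqqqqppp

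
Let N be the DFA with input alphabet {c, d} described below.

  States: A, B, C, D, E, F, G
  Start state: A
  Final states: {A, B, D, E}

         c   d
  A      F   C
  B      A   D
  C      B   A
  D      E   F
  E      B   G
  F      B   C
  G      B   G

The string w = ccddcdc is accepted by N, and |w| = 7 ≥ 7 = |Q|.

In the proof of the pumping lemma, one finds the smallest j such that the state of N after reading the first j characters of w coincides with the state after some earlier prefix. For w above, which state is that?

Run of N on w = c c d d c d c:
  step 0: A  (start)
  step 1: F  (read c: A→F)
  step 2: B  (read c: F→B)
  step 3: D  (read d: B→D)
  step 4: F  (read d: D→F)   ← first repeat (F seen earlier)
  step 5: B  (read c: F→B)
  step 6: D  (read d: B→D)
  step 7: E  (read c: D→E)

The earliest repeat is at step j = 4: N is in F, which it already visited at step i = 1.
Pumping length from the standard proof: p = 7 (the number of states). The repeated state found above gives |xy| = j ≤ 7 and |y| = j − i ≥ 1.

F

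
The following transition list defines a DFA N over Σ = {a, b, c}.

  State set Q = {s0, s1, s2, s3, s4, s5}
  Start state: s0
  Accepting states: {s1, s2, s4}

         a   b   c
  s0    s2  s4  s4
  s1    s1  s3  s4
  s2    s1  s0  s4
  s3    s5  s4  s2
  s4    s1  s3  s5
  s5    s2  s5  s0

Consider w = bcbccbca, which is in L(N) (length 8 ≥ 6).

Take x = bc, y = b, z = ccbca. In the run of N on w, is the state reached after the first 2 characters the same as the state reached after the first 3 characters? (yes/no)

State sequence: s0 -b-> s4 -c-> s5 -b-> s5

After x (step 2): s5. After xy (step 3): s5.
They match, so y = b drives N around a cycle from s5 back to itself; pumping y any number of times keeps N in s5 before reading z, and xyⁱz ∈ L(N) for every i ≥ 0.

yes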